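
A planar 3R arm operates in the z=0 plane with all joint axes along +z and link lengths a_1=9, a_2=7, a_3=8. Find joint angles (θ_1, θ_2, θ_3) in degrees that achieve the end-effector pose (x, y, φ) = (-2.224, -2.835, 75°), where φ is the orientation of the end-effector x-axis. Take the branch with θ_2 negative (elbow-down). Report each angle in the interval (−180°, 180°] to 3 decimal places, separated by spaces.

-74.252 -89.997 -120.751

wrist centre = target − a_3·(cos φ, sin φ) = (-4.2946, -10.5624)
cos θ_2 = (130.0076−9²−7²)/(2·9·7) = 0.0001; θ_2 = -89.9965° (elbow-down)
β = atan2(-10.5624,-4.2946) = -112.1261°; ψ = atan2(-7.0000,9.0004) = -37.8737°
θ_1 = β − ψ = -74.2524°
θ_3 = φ − θ_1 − θ_2 = -120.7511° (wrapped to (-180°,180°])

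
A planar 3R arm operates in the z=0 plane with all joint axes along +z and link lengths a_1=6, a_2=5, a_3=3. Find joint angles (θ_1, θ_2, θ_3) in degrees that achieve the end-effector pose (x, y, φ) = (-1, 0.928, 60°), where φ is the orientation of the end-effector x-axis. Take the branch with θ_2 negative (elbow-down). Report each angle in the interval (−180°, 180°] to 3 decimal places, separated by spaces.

wrist centre = target − a_3·(cos φ, sin φ) = (-2.5000, -1.6701)
cos θ_2 = (9.0392−6²−5²)/(2·6·5) = -0.8660; θ_2 = -149.9987° (elbow-down)
β = atan2(-1.6701,-2.5000) = -146.2559°; ψ = atan2(-2.5001,1.6699) = -56.2592°
θ_1 = β − ψ = -89.9966°
θ_3 = φ − θ_1 − θ_2 = -60.0047° (wrapped to (-180°,180°])

-89.997 -149.999 -60.005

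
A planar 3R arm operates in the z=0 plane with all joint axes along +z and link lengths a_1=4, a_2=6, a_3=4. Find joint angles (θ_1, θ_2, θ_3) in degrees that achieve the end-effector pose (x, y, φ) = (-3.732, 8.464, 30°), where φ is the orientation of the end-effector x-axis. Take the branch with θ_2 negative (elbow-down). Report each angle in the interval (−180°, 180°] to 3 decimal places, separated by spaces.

wrist centre = target − a_3·(cos φ, sin φ) = (-7.1961, 6.4640)
cos θ_2 = (93.5672−4²−6²)/(2·4·6) = 0.8660; θ_2 = -30.0049° (elbow-down)
β = atan2(6.4640,-7.1961) = 138.0678°; ψ = atan2(-3.0004,9.1959) = -18.0705°
θ_1 = β − ψ = 156.1383°
θ_3 = φ − θ_1 − θ_2 = -96.1334° (wrapped to (-180°,180°])

156.138 -30.005 -96.133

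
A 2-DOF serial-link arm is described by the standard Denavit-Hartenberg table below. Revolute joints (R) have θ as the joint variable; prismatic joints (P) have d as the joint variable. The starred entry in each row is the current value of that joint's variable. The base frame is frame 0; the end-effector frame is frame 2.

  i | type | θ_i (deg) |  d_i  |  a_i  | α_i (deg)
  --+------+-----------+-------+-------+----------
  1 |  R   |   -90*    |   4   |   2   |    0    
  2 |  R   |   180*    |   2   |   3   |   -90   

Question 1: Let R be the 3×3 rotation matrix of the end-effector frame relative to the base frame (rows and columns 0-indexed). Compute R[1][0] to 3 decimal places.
End-effector x-axis (col 0 of R) = (0.0000,1.0000,0.0000)
R[1][0] = 1.0000

1.000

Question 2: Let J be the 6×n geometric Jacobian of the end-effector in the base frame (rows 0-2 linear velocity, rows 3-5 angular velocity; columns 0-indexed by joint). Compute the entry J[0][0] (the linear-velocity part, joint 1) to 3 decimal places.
-1.000

axis z_0 = ẑ; lever o_n−o_0 = (0.0000,1.0000,6.0000)
cross product → J_v[:, 0] = (-1.0000,0.0000,0.0000)
J_ω[:, 0] = z_0
entry J[0][0] = -1.0000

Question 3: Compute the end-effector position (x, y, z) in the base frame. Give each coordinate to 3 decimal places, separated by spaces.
0.000 1.000 6.000

after link 1: o_1 = (0.0000, -2.0000, 4.0000)
after link 2: o_2 = (0.0000, 1.0000, 6.0000)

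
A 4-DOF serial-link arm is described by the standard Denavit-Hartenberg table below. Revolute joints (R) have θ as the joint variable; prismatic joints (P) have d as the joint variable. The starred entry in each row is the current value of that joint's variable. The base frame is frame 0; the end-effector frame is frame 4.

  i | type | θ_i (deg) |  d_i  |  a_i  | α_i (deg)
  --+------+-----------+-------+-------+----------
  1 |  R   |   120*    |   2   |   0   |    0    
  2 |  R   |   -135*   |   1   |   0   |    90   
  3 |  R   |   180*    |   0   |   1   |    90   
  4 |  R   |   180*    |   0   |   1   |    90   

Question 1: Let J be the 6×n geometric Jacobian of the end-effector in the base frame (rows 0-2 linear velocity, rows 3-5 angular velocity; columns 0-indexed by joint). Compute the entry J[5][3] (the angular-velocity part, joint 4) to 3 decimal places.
1.000

axis z_3 = (0.0000,-0.0000,1.0000); lever o_n−o_3 = (0.9659,-0.2588,0.0000)
cross product → J_v[:, 3] = (0.2588,0.9659,-0.0000)
J_ω[:, 3] = z_3
entry J[5][3] = 1.0000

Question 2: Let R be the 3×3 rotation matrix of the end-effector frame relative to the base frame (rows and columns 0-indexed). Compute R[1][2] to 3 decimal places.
-0.966

End-effector z-axis (col 2 of R) = (-0.2588,-0.9659,0.0000)
R[1][2] = -0.9659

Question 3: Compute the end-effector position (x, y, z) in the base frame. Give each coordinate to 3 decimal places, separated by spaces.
-0.000 -0.000 3.000

after link 1: o_1 = (0.0000, 0.0000, 2.0000)
after link 2: o_2 = (0.0000, 0.0000, 3.0000)
after link 3: o_3 = (-0.9659, 0.2588, 3.0000)
after link 4: o_4 = (-0.0000, -0.0000, 3.0000)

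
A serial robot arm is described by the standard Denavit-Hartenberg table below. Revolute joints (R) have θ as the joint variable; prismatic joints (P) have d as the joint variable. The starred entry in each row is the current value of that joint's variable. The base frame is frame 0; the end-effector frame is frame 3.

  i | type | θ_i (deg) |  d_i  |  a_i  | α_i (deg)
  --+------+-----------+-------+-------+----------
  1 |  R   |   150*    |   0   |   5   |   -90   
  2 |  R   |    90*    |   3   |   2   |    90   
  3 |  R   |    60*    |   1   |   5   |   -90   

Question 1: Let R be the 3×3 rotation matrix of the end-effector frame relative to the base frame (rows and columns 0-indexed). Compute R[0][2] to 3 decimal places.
-0.250

End-effector z-axis (col 2 of R) = (-0.2500,-0.4330,0.8660)
R[0][2] = -0.2500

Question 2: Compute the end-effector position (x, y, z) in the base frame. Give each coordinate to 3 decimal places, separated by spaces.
after link 1: o_1 = (-4.3301, 2.5000, 0.0000)
after link 2: o_2 = (-5.8301, -0.0981, -2.0000)
after link 3: o_3 = (-8.8612, -3.3481, -4.5000)

-8.861 -3.348 -4.500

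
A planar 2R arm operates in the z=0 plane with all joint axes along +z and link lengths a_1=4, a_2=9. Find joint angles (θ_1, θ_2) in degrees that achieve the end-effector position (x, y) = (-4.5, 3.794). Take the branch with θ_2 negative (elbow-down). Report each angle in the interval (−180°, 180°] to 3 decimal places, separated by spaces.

cos θ_2 = (34.6444−4²−9²)/(2·4·9) = -0.8660; θ_2 = -150.0028° (elbow-down)
β = atan2(3.7940,-4.5000) = 139.8654°; ψ = atan2(-4.4996,-3.7944) = -130.1403°
θ_1 = β − ψ = 270.0057°

-89.994 -150.003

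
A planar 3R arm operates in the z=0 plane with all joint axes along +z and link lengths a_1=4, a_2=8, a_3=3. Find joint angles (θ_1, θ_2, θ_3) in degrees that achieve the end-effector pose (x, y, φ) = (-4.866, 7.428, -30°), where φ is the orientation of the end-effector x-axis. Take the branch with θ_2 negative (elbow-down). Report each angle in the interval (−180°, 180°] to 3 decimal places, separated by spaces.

wrist centre = target − a_3·(cos φ, sin φ) = (-7.4641, 8.9280)
cos θ_2 = (135.4216−4²−8²)/(2·4·8) = 0.8660; θ_2 = -30.0072° (elbow-down)
β = atan2(8.9280,-7.4641) = 129.8966°; ψ = atan2(-4.0009,10.9277) = -20.1088°
θ_1 = β − ψ = 150.0054°
θ_3 = φ − θ_1 − θ_2 = -149.9982° (wrapped to (-180°,180°])

150.005 -30.007 -149.998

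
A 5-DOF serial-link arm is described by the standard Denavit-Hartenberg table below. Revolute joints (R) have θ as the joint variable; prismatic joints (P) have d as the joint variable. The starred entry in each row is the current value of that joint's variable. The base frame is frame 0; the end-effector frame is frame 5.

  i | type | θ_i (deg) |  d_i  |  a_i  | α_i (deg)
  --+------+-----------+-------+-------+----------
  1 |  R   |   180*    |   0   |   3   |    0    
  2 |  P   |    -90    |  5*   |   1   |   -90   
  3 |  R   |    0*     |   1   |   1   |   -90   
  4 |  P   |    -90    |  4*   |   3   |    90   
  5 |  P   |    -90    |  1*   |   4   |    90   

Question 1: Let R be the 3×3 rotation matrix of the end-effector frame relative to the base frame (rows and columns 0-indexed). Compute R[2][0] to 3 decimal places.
1.000

End-effector x-axis (col 0 of R) = (0.0000,-0.0000,1.0000)
R[2][0] = 1.0000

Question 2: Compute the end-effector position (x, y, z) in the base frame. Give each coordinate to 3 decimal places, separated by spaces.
-7.000 1.000 5.000

after link 1: o_1 = (-3.0000, 0.0000, 0.0000)
after link 2: o_2 = (-3.0000, 1.0000, 5.0000)
after link 3: o_3 = (-4.0000, 2.0000, 5.0000)
after link 4: o_4 = (-7.0000, 2.0000, 1.0000)
after link 5: o_5 = (-7.0000, 1.0000, 5.0000)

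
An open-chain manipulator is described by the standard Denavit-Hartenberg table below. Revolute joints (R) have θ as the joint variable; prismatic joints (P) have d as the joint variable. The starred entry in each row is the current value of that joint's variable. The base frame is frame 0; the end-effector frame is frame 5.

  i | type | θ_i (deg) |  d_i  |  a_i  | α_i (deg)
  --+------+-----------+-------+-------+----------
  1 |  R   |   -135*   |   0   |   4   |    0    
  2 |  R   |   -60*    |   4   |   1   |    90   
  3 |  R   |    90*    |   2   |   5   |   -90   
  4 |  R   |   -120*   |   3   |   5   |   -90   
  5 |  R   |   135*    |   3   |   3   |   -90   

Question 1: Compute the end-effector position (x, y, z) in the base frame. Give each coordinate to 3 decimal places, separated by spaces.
after link 1: o_1 = (-2.8284, -2.8284, 0.0000)
after link 2: o_2 = (-3.7944, -2.5696, 4.0000)
after link 3: o_3 = (-3.2767, -0.6378, 9.0000)
after link 4: o_4 = (0.7418, 2.7684, 6.5000)
after link 5: o_5 = (-1.3945, 2.9918, 10.1587)

-1.395 2.992 10.159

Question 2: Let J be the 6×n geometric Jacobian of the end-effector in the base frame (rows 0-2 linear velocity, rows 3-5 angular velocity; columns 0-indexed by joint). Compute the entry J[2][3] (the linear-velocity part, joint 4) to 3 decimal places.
3.993

axis z_3 = (0.9659,-0.2588,0.0000); lever o_n−o_3 = (1.8822,3.6295,1.1587)
cross product → J_v[:, 3] = (-0.2999,-1.1193,3.9930)
J_ω[:, 3] = z_3
entry J[2][3] = 3.9930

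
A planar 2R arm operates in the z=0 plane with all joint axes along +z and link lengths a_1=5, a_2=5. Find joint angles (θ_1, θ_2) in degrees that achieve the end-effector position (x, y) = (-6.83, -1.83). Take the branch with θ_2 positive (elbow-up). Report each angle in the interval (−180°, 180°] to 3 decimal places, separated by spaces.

149.998 90.003

cos θ_2 = (49.9978−5²−5²)/(2·5·5) = -0.0000; θ_2 = 90.0025° (elbow-up)
β = atan2(-1.8300,-6.8300) = -165.0007°; ψ = atan2(5.0000,4.9998) = 45.0013°
θ_1 = β − ψ = -210.0020°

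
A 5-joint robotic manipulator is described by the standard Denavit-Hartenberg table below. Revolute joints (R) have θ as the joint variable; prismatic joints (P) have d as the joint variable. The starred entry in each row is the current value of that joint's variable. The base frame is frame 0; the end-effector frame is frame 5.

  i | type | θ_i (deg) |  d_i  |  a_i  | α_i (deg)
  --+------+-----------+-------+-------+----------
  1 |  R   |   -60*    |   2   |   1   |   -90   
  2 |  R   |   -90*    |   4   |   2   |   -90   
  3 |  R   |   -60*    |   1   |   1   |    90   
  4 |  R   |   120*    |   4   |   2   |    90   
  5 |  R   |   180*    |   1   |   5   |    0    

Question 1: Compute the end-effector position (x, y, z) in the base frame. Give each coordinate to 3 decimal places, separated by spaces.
after link 1: o_1 = (0.5000, -0.8660, 2.0000)
after link 2: o_2 = (3.9641, 1.1340, 4.0000)
after link 3: o_3 = (5.2141, 0.7010, 4.5000)
after link 4: o_4 = (7.0622, -0.2321, 0.5359)
after link 5: o_5 = (7.6716, 4.5425, 2.2189)

7.672 4.542 2.219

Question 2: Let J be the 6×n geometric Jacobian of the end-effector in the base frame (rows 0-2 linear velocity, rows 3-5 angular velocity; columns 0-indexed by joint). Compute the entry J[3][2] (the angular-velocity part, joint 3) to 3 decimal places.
axis z_2 = (0.5000,-0.8660,-0.0000); lever o_n−o_2 = (3.7075,3.4085,-1.7811)
cross product → J_v[:, 2] = (1.5425,0.8905,4.9151)
J_ω[:, 2] = z_2
entry J[3][2] = 0.5000

0.500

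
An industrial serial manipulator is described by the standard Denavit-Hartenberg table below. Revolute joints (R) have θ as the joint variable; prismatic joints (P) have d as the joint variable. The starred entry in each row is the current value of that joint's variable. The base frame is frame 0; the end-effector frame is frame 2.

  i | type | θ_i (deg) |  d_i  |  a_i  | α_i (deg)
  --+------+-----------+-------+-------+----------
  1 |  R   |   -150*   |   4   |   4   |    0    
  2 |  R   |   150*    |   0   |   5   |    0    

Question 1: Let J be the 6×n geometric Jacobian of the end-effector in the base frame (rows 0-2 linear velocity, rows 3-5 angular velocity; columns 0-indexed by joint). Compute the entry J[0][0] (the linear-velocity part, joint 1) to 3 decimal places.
axis z_0 = ẑ; lever o_n−o_0 = (1.5359,-2.0000,4.0000)
cross product → J_v[:, 0] = (2.0000,1.5359,-0.0000)
J_ω[:, 0] = z_0
entry J[0][0] = 2.0000

2.000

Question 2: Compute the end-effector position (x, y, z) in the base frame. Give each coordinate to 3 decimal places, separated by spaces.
after link 1: o_1 = (-3.4641, -2.0000, 4.0000)
after link 2: o_2 = (1.5359, -2.0000, 4.0000)

1.536 -2.000 4.000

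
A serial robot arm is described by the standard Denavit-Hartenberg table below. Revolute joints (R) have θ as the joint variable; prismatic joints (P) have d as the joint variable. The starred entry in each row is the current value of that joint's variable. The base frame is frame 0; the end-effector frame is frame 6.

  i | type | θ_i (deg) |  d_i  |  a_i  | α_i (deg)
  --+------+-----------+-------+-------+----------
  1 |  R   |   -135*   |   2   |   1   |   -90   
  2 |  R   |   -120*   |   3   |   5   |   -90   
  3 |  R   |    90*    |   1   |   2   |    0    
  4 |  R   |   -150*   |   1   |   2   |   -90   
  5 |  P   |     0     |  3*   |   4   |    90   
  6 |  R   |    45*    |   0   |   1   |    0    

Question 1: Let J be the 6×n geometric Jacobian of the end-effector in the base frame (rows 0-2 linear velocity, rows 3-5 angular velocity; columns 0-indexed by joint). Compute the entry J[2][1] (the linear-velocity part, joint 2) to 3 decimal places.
axis z_1 = (0.7071,-0.7071,0.0000); lever o_n−o_1 = (6.3674,-0.6399,11.0147)
cross product → J_v[:, 1] = (-7.7886,-7.7886,4.0500)
J_ω[:, 1] = z_1
entry J[2][1] = 4.0500

4.050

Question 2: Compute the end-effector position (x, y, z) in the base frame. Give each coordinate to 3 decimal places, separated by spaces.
5.660 -1.347 13.015

after link 1: o_1 = (-0.7071, -0.7071, 2.0000)
after link 2: o_2 = (3.1820, -1.0607, 6.3301)
after link 3: o_3 = (1.1554, -0.2588, 6.8301)
after link 4: o_4 = (2.1213, -1.7424, 8.1962)
after link 5: o_5 = (5.1358, -1.5055, 12.1782)
after link 6: o_6 = (5.6603, -1.3471, 13.0147)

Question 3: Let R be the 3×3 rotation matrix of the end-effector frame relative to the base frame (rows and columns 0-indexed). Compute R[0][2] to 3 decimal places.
-0.612

End-effector z-axis (col 2 of R) = (-0.6124,-0.6124,0.5000)
R[0][2] = -0.6124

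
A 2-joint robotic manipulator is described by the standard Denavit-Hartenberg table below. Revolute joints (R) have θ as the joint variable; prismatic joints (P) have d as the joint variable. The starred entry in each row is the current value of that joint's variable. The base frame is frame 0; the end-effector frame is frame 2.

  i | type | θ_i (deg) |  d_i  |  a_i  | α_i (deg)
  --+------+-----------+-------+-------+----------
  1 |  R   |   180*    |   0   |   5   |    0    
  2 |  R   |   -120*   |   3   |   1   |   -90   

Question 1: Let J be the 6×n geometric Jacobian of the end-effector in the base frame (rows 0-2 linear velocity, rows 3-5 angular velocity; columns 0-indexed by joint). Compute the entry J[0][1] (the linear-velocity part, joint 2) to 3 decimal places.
axis z_1 = (0.0000,0.0000,1.0000); lever o_n−o_1 = (0.5000,0.8660,3.0000)
cross product → J_v[:, 1] = (-0.8660,0.5000,0.0000)
J_ω[:, 1] = z_1
entry J[0][1] = -0.8660

-0.866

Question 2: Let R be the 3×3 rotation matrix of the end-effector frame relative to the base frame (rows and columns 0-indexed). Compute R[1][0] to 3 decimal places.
End-effector x-axis (col 0 of R) = (0.5000,0.8660,0.0000)
R[1][0] = 0.8660

0.866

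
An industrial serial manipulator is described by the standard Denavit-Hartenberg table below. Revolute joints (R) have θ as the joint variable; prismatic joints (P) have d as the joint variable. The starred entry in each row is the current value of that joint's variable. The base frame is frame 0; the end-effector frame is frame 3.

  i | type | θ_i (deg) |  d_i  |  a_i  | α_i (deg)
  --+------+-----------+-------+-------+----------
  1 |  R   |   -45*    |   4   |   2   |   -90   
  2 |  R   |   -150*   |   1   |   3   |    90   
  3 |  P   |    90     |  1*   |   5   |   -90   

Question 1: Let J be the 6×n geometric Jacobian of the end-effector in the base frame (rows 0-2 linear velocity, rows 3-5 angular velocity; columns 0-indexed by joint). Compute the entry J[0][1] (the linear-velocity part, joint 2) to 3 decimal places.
0.448

axis z_1 = (0.7071,0.7071,0.0000); lever o_n−o_1 = (2.0520,6.4333,0.6340)
cross product → J_v[:, 1] = (0.4483,-0.4483,3.0981)
J_ω[:, 1] = z_1
entry J[0][1] = 0.4483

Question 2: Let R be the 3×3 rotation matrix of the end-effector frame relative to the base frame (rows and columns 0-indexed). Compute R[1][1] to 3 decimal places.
End-effector y-axis (col 1 of R) = (0.3536,-0.3536,0.8660)
R[1][1] = -0.3536

-0.354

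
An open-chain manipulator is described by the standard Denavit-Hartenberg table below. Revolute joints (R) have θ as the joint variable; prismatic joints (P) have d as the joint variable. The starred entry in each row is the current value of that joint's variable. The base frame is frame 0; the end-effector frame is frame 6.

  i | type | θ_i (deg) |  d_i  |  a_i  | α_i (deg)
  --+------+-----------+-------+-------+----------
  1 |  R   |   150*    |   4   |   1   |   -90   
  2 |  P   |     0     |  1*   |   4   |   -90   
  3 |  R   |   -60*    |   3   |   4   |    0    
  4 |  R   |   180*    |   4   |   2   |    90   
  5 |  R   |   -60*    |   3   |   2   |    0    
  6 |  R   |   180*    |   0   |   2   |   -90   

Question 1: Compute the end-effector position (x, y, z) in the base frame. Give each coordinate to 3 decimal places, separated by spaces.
after link 1: o_1 = (-0.8660, 0.5000, 4.0000)
after link 2: o_2 = (-4.8301, 1.6340, 4.0000)
after link 3: o_3 = (-8.2942, -0.3660, 1.0000)
after link 4: o_4 = (-6.5622, 0.6340, -3.0000)
after link 5: o_5 = (-7.1962, 3.7321, -1.2679)
after link 6: o_6 = (-8.0622, 3.2321, -3.0000)

-8.062 3.232 -3.000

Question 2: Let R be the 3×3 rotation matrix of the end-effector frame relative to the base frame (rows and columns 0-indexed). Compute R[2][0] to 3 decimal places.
End-effector x-axis (col 0 of R) = (-0.4330,-0.2500,-0.8660)
R[2][0] = -0.8660

-0.866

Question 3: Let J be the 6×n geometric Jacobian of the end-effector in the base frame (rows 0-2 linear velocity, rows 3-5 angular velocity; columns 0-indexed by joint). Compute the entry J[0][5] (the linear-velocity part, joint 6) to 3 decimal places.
axis z_5 = (-0.5000,0.8660,-0.0000); lever o_n−o_5 = (-0.8660,-0.5000,-1.7321)
cross product → J_v[:, 5] = (-1.5000,-0.8660,1.0000)
J_ω[:, 5] = z_5
entry J[0][5] = -1.5000

-1.500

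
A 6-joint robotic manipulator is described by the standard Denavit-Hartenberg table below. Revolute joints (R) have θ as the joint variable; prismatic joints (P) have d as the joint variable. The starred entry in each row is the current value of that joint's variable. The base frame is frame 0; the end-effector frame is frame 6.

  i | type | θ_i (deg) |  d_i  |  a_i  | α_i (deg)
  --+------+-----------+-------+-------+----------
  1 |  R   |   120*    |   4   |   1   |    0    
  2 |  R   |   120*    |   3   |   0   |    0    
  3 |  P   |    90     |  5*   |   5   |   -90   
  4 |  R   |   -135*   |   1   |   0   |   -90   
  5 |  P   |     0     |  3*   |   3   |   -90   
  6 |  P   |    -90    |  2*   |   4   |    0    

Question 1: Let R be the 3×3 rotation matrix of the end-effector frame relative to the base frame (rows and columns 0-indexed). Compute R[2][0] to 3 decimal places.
0.707

End-effector x-axis (col 0 of R) = (0.6124,-0.3536,0.7071)
R[2][0] = 0.7071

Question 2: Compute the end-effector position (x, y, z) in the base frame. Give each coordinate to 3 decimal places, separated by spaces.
after link 1: o_1 = (-0.5000, 0.8660, 4.0000)
after link 2: o_2 = (-0.5000, 0.8660, 7.0000)
after link 3: o_3 = (3.8301, -1.6340, 12.0000)
after link 4: o_4 = (4.3301, -0.7679, 12.0000)
after link 5: o_5 = (4.3301, -0.7679, 16.2426)
after link 6: o_6 = (5.7796, -3.9142, 19.0711)

5.780 -3.914 19.071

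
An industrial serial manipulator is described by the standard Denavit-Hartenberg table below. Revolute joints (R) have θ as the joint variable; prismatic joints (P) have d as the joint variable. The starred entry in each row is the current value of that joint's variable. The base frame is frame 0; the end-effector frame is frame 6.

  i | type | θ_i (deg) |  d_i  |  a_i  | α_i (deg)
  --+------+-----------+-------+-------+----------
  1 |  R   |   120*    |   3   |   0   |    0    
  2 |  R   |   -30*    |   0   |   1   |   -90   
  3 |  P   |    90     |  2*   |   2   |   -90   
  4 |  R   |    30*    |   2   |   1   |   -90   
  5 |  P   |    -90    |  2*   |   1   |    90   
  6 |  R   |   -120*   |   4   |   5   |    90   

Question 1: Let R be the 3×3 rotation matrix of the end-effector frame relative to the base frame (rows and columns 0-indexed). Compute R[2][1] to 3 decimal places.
End-effector y-axis (col 1 of R) = (-0.5000,-0.0000,0.8660)
R[2][1] = 0.8660

0.866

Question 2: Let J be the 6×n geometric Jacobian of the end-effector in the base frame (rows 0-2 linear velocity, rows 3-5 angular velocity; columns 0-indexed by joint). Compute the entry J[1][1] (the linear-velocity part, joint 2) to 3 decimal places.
axis z_1 = (0.0000,0.0000,1.0000); lever o_n−o_1 = (-5.5179,0.5000,-0.5670)
cross product → J_v[:, 1] = (-0.5000,-5.5179,0.0000)
J_ω[:, 1] = z_1
entry J[1][1] = -5.5179

-5.518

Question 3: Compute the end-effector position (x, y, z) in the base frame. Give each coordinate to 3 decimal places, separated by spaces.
-5.518 0.500 2.433

after link 1: o_1 = (0.0000, 0.0000, 3.0000)
after link 2: o_2 = (0.0000, 1.0000, 3.0000)
after link 3: o_3 = (-2.0000, 1.0000, 1.0000)
after link 4: o_4 = (-1.5000, -1.0000, 0.1340)
after link 5: o_5 = (0.2321, -2.0000, 1.1340)
after link 6: o_6 = (-5.5179, 0.5000, 2.4330)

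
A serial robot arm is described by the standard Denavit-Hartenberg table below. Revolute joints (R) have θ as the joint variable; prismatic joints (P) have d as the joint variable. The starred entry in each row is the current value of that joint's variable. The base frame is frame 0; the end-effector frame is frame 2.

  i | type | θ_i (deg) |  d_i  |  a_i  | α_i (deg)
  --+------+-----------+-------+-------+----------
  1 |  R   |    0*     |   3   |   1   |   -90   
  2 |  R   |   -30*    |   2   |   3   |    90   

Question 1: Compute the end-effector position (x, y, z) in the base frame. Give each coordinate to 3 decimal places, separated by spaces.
after link 1: o_1 = (1.0000, 0.0000, 3.0000)
after link 2: o_2 = (3.5981, 2.0000, 4.5000)

3.598 2.000 4.500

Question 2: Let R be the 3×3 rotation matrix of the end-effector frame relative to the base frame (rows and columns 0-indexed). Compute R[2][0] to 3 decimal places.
End-effector x-axis (col 0 of R) = (0.8660,-0.0000,0.5000)
R[2][0] = 0.5000

0.500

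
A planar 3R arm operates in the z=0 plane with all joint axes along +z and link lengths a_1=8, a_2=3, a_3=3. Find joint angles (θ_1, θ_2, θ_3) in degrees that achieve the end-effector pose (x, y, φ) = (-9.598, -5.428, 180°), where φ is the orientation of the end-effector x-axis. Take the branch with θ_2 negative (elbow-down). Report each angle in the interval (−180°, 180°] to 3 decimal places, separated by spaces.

wrist centre = target − a_3·(cos φ, sin φ) = (-6.5980, -5.4280)
cos θ_2 = (72.9968−8²−3²)/(2·8·3) = -0.0001; θ_2 = -90.0038° (elbow-down)
β = atan2(-5.4280,-6.5980) = -140.5568°; ψ = atan2(-3.0000,7.9998) = -20.5565°
θ_1 = β − ψ = -120.0003°
θ_3 = φ − θ_1 − θ_2 = 30.0041° (wrapped to (-180°,180°])

-120.000 -90.004 30.004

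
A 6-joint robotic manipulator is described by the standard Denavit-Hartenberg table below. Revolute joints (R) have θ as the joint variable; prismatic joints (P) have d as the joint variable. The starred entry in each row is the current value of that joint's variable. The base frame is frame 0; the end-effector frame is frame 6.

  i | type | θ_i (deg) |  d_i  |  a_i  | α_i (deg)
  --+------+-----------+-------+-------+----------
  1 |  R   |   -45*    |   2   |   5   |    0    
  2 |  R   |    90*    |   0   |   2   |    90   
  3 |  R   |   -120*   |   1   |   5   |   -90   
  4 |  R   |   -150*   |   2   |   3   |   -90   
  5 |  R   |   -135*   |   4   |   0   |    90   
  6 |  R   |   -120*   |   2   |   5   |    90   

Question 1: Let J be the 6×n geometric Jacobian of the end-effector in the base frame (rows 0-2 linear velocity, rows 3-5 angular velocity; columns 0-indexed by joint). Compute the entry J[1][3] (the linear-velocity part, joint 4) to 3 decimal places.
axis z_3 = (0.6124,0.6124,-0.5000); lever o_n−o_3 = (1.3449,-0.6221,3.2491)
cross product → J_v[:, 3] = (1.6786,-2.6621,-1.2045)
J_ω[:, 3] = z_3
entry J[1][3] = -2.6621

-2.662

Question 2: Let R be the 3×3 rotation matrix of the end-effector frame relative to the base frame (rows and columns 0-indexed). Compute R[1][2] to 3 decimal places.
End-effector z-axis (col 2 of R) = (0.2468,-0.7986,0.5490)
R[1][2] = -0.7986

-0.799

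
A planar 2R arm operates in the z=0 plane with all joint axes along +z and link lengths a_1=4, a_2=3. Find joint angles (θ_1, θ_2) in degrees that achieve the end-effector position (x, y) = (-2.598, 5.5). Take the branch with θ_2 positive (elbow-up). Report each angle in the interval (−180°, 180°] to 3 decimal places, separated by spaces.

cos θ_2 = (36.9996−4²−3²)/(2·4·3) = 0.5000; θ_2 = 60.0011° (elbow-up)
β = atan2(5.5000,-2.5980) = 115.2843°; ψ = atan2(2.5981,5.5000) = 25.2854°
θ_1 = β − ψ = 89.9989°

89.999 60.001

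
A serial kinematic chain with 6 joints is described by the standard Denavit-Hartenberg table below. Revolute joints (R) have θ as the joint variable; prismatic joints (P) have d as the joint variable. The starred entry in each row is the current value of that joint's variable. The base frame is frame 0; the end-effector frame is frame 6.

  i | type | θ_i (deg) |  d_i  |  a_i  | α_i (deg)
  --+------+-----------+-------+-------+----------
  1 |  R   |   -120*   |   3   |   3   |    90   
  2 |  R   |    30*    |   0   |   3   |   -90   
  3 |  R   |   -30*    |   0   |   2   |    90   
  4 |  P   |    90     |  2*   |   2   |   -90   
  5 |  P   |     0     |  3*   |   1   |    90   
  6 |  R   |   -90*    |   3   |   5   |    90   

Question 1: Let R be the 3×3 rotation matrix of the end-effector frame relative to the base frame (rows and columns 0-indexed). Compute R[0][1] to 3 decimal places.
End-effector y-axis (col 1 of R) = (-0.5335,0.8080,-0.2500)
R[0][1] = -0.5335

-0.533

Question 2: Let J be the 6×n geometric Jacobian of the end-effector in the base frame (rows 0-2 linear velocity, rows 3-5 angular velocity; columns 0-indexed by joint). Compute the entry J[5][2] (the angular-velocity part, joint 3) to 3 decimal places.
0.866

axis z_2 = (0.2500,0.4330,0.8660); lever o_n−o_2 = (-5.1495,3.7410,3.0801)
cross product → J_v[:, 2] = (-1.9061,-5.2296,3.1651)
J_ω[:, 2] = z_2
entry J[5][2] = 0.8660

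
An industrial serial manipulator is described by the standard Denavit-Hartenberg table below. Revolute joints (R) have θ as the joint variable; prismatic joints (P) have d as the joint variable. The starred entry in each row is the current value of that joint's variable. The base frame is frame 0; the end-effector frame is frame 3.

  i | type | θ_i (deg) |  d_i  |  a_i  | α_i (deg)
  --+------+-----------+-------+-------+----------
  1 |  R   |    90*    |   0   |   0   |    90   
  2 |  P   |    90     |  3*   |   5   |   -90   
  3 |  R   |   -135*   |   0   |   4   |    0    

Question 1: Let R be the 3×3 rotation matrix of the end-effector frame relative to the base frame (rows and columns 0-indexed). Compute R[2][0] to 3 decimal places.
-0.707

End-effector x-axis (col 0 of R) = (0.7071,-0.0000,-0.7071)
R[2][0] = -0.7071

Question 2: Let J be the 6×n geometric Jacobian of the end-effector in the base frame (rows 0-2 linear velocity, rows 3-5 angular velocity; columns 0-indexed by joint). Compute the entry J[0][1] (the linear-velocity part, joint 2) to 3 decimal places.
1.000

prismatic axis z_1 = (1.0000,-0.0000,0.0000)
J_v[:, 1] = z_1; J_ω[:, 1] = (0,0,0)
entry J[0][1] = 1.0000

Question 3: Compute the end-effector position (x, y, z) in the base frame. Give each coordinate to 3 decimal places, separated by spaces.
5.828 -0.000 2.172

after link 1: o_1 = (0.0000, 0.0000, 0.0000)
after link 2: o_2 = (3.0000, 0.0000, 5.0000)
after link 3: o_3 = (5.8284, -0.0000, 2.1716)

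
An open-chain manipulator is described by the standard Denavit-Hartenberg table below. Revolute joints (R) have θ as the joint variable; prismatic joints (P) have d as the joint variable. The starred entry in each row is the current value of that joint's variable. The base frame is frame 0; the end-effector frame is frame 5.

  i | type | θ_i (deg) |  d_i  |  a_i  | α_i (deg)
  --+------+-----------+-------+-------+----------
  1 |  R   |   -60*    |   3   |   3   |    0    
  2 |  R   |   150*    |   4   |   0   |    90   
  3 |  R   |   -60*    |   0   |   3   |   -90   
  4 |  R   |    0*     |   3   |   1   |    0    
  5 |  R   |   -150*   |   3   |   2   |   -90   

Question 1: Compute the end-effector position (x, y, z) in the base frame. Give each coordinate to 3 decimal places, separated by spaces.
2.500 3.732 8.036

after link 1: o_1 = (1.5000, -2.5981, 3.0000)
after link 2: o_2 = (1.5000, -2.5981, 7.0000)
after link 3: o_3 = (1.5000, -1.0981, 4.4019)
after link 4: o_4 = (1.5000, 2.0000, 5.0359)
after link 5: o_5 = (2.5000, 3.7321, 8.0359)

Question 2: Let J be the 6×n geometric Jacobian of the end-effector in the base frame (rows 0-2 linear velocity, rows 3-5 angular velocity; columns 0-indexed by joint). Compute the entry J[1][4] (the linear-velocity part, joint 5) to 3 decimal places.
0.500

axis z_4 = (-0.0000,0.8660,0.5000); lever o_n−o_4 = (1.0000,1.7321,3.0000)
cross product → J_v[:, 4] = (1.7321,0.5000,-0.8660)
J_ω[:, 4] = z_4
entry J[1][4] = 0.5000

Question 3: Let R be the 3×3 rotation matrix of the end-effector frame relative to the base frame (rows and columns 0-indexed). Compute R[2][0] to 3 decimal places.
End-effector x-axis (col 0 of R) = (0.5000,-0.4330,0.7500)
R[2][0] = 0.7500

0.750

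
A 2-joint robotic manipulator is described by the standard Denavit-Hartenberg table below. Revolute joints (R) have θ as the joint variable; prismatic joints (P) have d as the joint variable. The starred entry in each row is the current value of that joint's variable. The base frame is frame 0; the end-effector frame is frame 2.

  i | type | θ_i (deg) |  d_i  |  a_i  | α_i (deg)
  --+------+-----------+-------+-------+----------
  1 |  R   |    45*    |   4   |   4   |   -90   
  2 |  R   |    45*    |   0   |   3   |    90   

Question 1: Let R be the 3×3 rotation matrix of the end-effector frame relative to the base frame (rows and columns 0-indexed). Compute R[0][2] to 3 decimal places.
End-effector z-axis (col 2 of R) = (0.5000,0.5000,0.7071)
R[0][2] = 0.5000

0.500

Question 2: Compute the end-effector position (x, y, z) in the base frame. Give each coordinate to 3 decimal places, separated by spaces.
4.328 4.328 1.879

after link 1: o_1 = (2.8284, 2.8284, 4.0000)
after link 2: o_2 = (4.3284, 4.3284, 1.8787)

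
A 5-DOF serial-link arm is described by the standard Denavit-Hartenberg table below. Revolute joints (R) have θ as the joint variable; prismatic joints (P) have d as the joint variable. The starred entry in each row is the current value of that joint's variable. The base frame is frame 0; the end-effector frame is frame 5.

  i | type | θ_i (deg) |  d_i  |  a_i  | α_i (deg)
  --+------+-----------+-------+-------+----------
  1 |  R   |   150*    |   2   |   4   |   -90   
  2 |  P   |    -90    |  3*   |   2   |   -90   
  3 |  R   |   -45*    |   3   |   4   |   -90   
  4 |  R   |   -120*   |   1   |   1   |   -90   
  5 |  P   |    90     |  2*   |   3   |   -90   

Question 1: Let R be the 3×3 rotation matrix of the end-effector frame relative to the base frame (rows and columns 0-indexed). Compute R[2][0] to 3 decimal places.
End-effector x-axis (col 0 of R) = (-0.3536,-0.6124,-0.7071)
R[2][0] = -0.7071

-0.707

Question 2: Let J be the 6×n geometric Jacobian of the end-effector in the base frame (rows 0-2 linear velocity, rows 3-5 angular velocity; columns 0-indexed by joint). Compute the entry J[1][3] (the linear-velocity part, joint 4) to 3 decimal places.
axis z_3 = (0.3536,0.6124,0.7071); lever o_n−o_3 = (-2.7587,-1.0462,-0.5430)
cross product → J_v[:, 3] = (0.4072,-1.7587,1.3195)
J_ω[:, 3] = z_3
entry J[1][3] = -1.7587

-1.759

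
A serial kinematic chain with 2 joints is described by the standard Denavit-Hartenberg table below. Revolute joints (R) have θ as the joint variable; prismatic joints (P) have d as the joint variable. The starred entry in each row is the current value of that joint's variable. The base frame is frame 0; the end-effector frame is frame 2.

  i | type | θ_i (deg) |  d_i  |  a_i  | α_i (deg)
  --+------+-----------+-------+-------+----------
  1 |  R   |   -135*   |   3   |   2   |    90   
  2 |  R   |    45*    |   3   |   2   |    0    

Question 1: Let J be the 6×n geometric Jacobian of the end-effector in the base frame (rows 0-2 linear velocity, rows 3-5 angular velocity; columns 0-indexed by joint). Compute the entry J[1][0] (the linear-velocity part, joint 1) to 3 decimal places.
-4.536

axis z_0 = ẑ; lever o_n−o_0 = (-4.5355,-0.2929,4.4142)
cross product → J_v[:, 0] = (0.2929,-4.5355,0.0000)
J_ω[:, 0] = z_0
entry J[1][0] = -4.5355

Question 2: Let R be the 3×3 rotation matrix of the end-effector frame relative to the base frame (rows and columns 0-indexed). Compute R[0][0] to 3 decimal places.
End-effector x-axis (col 0 of R) = (-0.5000,-0.5000,0.7071)
R[0][0] = -0.5000

-0.500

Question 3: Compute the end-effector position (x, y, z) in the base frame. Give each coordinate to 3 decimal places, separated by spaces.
-4.536 -0.293 4.414

after link 1: o_1 = (-1.4142, -1.4142, 3.0000)
after link 2: o_2 = (-4.5355, -0.2929, 4.4142)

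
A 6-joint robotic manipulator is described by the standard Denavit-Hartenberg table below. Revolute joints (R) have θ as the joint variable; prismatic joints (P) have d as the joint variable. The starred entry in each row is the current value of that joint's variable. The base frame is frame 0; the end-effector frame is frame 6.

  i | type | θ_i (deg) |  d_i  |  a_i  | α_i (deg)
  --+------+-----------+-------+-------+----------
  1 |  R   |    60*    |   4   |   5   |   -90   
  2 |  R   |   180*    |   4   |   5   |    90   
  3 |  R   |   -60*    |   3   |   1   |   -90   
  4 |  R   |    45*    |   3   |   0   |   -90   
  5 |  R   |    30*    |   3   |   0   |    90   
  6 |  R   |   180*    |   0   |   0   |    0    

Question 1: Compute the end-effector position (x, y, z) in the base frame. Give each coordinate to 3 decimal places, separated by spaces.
after link 1: o_1 = (2.5000, 4.3301, 4.0000)
after link 2: o_2 = (-3.4641, 2.0000, 4.0000)
after link 3: o_3 = (-2.9641, 1.1340, 1.0000)
after link 4: o_4 = (-5.5622, -0.3660, 1.0000)
after link 5: o_5 = (-6.6228, 1.4711, 3.1213)
after link 6: o_6 = (-6.6228, 1.4711, 3.1213)

-6.623 1.471 3.121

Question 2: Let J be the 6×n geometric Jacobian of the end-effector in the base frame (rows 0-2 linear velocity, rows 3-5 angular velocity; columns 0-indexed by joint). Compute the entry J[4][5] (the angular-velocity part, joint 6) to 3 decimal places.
-0.739

axis z_5 = (-0.5732,-0.7392,0.3536); lever o_n−o_5 = (0.0000,0.0000,0.0000)
cross product → J_v[:, 5] = (-0.0000,0.0000,0.0000)
J_ω[:, 5] = z_5
entry J[4][5] = -0.7392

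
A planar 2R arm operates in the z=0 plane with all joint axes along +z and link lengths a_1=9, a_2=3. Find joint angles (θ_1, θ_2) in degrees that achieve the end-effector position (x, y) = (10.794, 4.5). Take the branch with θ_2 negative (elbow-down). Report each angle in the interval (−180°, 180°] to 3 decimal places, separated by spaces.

cos θ_2 = (136.7604−9²−3²)/(2·9·3) = 0.8659; θ_2 = -30.0105° (elbow-down)
β = atan2(4.5000,10.7940) = 22.6312°; ψ = atan2(-1.5005,11.5978) = -7.3717°
θ_1 = β − ψ = 30.0029°

30.003 -30.010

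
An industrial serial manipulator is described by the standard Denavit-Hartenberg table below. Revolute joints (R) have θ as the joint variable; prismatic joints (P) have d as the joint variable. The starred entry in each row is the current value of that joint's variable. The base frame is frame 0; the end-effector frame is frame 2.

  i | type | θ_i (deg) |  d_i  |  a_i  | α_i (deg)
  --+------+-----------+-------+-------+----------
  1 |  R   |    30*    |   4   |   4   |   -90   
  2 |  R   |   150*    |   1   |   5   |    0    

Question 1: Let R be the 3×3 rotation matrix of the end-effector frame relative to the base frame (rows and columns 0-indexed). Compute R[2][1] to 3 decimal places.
0.866

End-effector y-axis (col 1 of R) = (-0.4330,-0.2500,0.8660)
R[2][1] = 0.8660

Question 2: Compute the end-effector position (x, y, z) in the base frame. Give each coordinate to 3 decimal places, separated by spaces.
after link 1: o_1 = (3.4641, 2.0000, 4.0000)
after link 2: o_2 = (-0.7859, 0.7010, 1.5000)

-0.786 0.701 1.500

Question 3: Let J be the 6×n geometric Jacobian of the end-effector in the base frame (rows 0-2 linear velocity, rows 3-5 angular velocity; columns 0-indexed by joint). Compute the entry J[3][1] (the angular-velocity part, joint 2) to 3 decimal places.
-0.500

axis z_1 = (-0.5000,0.8660,0.0000); lever o_n−o_1 = (-4.2500,-1.2990,-2.5000)
cross product → J_v[:, 1] = (-2.1651,-1.2500,4.3301)
J_ω[:, 1] = z_1
entry J[3][1] = -0.5000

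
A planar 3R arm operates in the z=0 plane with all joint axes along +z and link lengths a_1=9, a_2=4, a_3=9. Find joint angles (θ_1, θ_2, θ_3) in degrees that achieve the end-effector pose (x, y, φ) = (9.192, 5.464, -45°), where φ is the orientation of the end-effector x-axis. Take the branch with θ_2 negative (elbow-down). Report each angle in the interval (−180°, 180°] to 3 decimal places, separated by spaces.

90.005 -45.015 -89.991

wrist centre = target − a_3·(cos φ, sin φ) = (2.8280, 11.8280)
cos θ_2 = (147.8985−9²−4²)/(2·9·4) = 0.7069; θ_2 = -45.0149° (elbow-down)
β = atan2(11.8280,2.8280) = 76.5532°; ψ = atan2(-2.8292,11.8277) = -13.4523°
θ_1 = β − ψ = 90.0054°
θ_3 = φ − θ_1 − θ_2 = -89.9906° (wrapped to (-180°,180°])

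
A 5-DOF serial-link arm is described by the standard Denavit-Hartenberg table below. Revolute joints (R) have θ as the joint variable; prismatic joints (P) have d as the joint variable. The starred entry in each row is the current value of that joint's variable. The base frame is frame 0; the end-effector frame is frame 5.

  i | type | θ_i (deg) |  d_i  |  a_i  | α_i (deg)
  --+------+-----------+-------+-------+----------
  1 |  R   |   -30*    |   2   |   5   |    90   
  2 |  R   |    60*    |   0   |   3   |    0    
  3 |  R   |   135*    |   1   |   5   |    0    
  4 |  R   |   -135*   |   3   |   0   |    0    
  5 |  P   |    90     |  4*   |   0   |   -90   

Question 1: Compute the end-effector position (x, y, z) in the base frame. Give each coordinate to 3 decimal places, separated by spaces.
-2.553 -7.763 3.304

after link 1: o_1 = (4.3301, -2.5000, 2.0000)
after link 2: o_2 = (5.6292, -3.2500, 4.5981)
after link 3: o_3 = (0.9466, -1.7012, 3.3040)
after link 4: o_4 = (-0.5534, -4.2993, 3.3040)
after link 5: o_5 = (-2.5534, -7.7634, 3.3040)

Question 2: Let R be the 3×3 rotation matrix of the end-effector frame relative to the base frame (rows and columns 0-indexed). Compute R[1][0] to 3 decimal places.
0.433

End-effector x-axis (col 0 of R) = (-0.7500,0.4330,0.5000)
R[1][0] = 0.4330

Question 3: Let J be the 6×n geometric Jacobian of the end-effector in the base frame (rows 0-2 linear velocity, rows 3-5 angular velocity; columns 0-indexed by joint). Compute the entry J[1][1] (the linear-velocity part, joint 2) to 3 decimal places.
axis z_1 = (-0.5000,-0.8660,0.0000); lever o_n−o_1 = (-6.8835,-5.2634,1.3040)
cross product → J_v[:, 1] = (-1.1293,0.6520,-3.3296)
J_ω[:, 1] = z_1
entry J[1][1] = 0.6520

0.652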